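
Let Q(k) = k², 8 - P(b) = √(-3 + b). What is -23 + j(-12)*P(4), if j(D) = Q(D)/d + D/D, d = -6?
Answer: -184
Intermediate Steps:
P(b) = 8 - √(-3 + b)
j(D) = 1 - D²/6 (j(D) = D²/(-6) + D/D = D²*(-⅙) + 1 = -D²/6 + 1 = 1 - D²/6)
-23 + j(-12)*P(4) = -23 + (1 - ⅙*(-12)²)*(8 - √(-3 + 4)) = -23 + (1 - ⅙*144)*(8 - √1) = -23 + (1 - 24)*(8 - 1*1) = -23 - 23*(8 - 1) = -23 - 23*7 = -23 - 161 = -184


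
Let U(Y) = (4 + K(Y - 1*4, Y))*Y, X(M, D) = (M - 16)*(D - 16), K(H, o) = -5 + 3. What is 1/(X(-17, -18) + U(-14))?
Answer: 1/1094 ≈ 0.00091408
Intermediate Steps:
K(H, o) = -2
X(M, D) = (-16 + D)*(-16 + M) (X(M, D) = (-16 + M)*(-16 + D) = (-16 + D)*(-16 + M))
U(Y) = 2*Y (U(Y) = (4 - 2)*Y = 2*Y)
1/(X(-17, -18) + U(-14)) = 1/((256 - 16*(-18) - 16*(-17) - 18*(-17)) + 2*(-14)) = 1/((256 + 288 + 272 + 306) - 28) = 1/(1122 - 28) = 1/1094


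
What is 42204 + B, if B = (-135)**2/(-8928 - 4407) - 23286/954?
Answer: 5961934210/141351 ≈ 42178.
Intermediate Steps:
B = -3643394/141351 (B = 18225/(-13335) - 23286*1/954 = 18225*(-1/13335) - 3881/159 = -1215/889 - 3881/159 = -3643394/141351 ≈ -25.776)
42204 + B = 42204 - 3643394/141351 = 5961934210/141351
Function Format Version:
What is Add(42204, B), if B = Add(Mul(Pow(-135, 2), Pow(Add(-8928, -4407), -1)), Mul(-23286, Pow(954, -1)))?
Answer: Rational(5961934210, 141351) ≈ 42178.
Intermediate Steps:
B = Rational(-3643394, 141351) (B = Add(Mul(18225, Pow(-13335, -1)), Mul(-23286, Rational(1, 954))) = Add(Mul(18225, Rational(-1, 13335)), Rational(-3881, 159)) = Add(Rational(-1215, 889), Rational(-3881, 159)) = Rational(-3643394, 141351) ≈ -25.776)
Add(42204, B) = Add(42204, Rational(-3643394, 141351)) = Rational(5961934210, 141351)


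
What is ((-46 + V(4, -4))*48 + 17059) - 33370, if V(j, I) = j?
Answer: -18327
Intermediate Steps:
((-46 + V(4, -4))*48 + 17059) - 33370 = ((-46 + 4)*48 + 17059) - 33370 = (-42*48 + 17059) - 33370 = (-2016 + 17059) - 33370 = 15043 - 33370 = -18327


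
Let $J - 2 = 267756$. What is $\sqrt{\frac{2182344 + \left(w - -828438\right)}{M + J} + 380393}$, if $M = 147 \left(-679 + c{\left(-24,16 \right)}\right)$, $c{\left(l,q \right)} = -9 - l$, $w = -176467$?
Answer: $\frac{\sqrt{440529942421590}}{34030} \approx 616.77$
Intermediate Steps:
$J = 267758$ ($J = 2 + 267756 = 267758$)
$M = -97608$ ($M = 147 \left(-679 - -15\right) = 147 \left(-679 + \left(-9 + 24\right)\right) = 147 \left(-679 + 15\right) = 147 \left(-664\right) = -97608$)
$\sqrt{\frac{2182344 + \left(w - -828438\right)}{M + J} + 380393} = \sqrt{\frac{2182344 - -651971}{-97608 + 267758} + 380393} = \sqrt{\frac{2182344 + \left(-176467 + 828438\right)}{170150} + 380393} = \sqrt{\left(2182344 + 651971\right) \frac{1}{170150} + 380393} = \sqrt{2834315 \cdot \frac{1}{170150} + 380393} = \sqrt{\frac{566863}{34030} + 380393} = \sqrt{\frac{12945340653}{34030}} = \frac{\sqrt{440529942421590}}{34030}$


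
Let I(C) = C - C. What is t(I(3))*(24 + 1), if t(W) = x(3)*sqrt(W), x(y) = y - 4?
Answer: 0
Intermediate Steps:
x(y) = -4 + y
I(C) = 0
t(W) = -sqrt(W) (t(W) = (-4 + 3)*sqrt(W) = -sqrt(W))
t(I(3))*(24 + 1) = (-sqrt(0))*(24 + 1) = -1*0*25 = 0*25 = 0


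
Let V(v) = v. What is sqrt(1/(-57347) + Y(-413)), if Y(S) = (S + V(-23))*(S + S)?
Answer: 13*sqrt(7008115310333)/57347 ≈ 600.11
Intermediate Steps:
Y(S) = 2*S*(-23 + S) (Y(S) = (S - 23)*(S + S) = (-23 + S)*(2*S) = 2*S*(-23 + S))
sqrt(1/(-57347) + Y(-413)) = sqrt(1/(-57347) + 2*(-413)*(-23 - 413)) = sqrt(-1/57347 + 2*(-413)*(-436)) = sqrt(-1/57347 + 360136) = sqrt(20652719191/57347) = 13*sqrt(7008115310333)/57347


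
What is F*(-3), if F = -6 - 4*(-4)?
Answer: -30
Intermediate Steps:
F = 10 (F = -6 + 16 = 10)
F*(-3) = 10*(-3) = -30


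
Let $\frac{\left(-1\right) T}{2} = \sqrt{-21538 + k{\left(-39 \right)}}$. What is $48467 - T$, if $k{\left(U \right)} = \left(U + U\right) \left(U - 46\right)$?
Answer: $48467 + 4 i \sqrt{3727} \approx 48467.0 + 244.2 i$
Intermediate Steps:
$k{\left(U \right)} = 2 U \left(-46 + U\right)$
$T = - 4 i \sqrt{3727}$ ($T = - 2 \sqrt{-21538 + 2 \left(-39\right) \left(-46 - 39\right)} = - 2 \sqrt{-21538 + 2 \left(-39\right) \left(-85\right)} = - 2 \sqrt{-21538 + 6630} = - 2 \sqrt{-14908} = - 2 \cdot 2 i \sqrt{3727} = - 4 i \sqrt{3727} \approx - 244.2 i$)
$48467 - T = 48467 - - 4 i \sqrt{3727} = 48467 + 4 i \sqrt{3727}$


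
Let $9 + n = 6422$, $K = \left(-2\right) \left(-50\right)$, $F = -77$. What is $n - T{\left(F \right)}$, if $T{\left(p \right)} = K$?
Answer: $6313$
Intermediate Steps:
$K = 100$
$n = 6413$ ($n = -9 + 6422 = 6413$)
$T{\left(p \right)} = 100$
$n - T{\left(F \right)} = 6413 - 100 = 6313$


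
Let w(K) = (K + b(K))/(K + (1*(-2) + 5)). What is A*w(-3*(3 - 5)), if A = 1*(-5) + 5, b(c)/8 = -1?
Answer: 0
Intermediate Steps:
b(c) = -8 (b(c) = 8*(-1) = -8)
A = 0 (A = -5 + 5 = 0)
w(K) = (-8 + K)/(3 + K) (w(K) = (K - 8)/(K + (1*(-2) + 5)) = (-8 + K)/(K + (-2 + 5)) = (-8 + K)/(K + 3) = (-8 + K)/(3 + K))
A*w(-3*(3 - 5)) = 0*((-8 - 3*(3 - 5))/(3 - 3*(3 - 5))) = 0*((-8 - 3*(-2))/(3 - 3*(-2))) = 0*((-8 + 6)/(3 + 6)) = 0*(-2/9) = 0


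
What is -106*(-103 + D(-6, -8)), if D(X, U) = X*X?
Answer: 7102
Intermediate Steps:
D(X, U) = X**2
-106*(-103 + D(-6, -8)) = -106*(-103 + (-6)**2) = -106*(-103 + 36) = -106*(-67) = 7102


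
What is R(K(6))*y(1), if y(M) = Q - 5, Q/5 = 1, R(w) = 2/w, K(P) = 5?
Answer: 0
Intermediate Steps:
Q = 5 (Q = 5*1 = 5)
y(M) = 0 (y(M) = 5 - 5 = 0)
R(K(6))*y(1) = (2/5)*0 = (2*(⅕))*0 = (⅖)*0 = 0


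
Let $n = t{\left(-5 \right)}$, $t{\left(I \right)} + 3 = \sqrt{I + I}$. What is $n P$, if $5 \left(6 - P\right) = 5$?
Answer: $-15 + 5 i \sqrt{10} \approx -15.0 + 15.811 i$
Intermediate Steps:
$P = 5$ ($P = 6 - 1 = 5$)
$t{\left(I \right)} = -3 + \sqrt{2} \sqrt{I}$ ($t{\left(I \right)} = -3 + \sqrt{I + I} = -3 + \sqrt{2 I} = -3 + \sqrt{2} \sqrt{I}$)
$n = -3 + i \sqrt{10}$ ($n = -3 + \sqrt{2} \sqrt{-5} = -3 + \sqrt{2} i \sqrt{5} = -3 + i \sqrt{10} \approx -3.0 + 3.1623 i$)
$n P = \left(-3 + i \sqrt{10}\right) 5 = -15 + 5 i \sqrt{10}$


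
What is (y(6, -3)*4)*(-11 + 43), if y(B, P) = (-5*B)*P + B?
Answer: 12288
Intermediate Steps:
y(B, P) = B - 5*B*P (y(B, P) = -5*B*P + B = B - 5*B*P)
(y(6, -3)*4)*(-11 + 43) = ((6*(1 - 5*(-3)))*4)*(-11 + 43) = ((6*(1 + 15))*4)*32 = ((6*16)*4)*32 = (96*4)*32 = 384*32 = 12288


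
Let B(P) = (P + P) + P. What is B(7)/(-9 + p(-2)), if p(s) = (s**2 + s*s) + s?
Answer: -7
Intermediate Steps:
p(s) = s + 2*s**2 (p(s) = (s**2 + s**2) + s = 2*s**2 + s = s + 2*s**2)
B(P) = 3*P (B(P) = 2*P + P = 3*P)
B(7)/(-9 + p(-2)) = (3*7)/(-9 - 2*(1 + 2*(-2))) = 21/(-9 - 2*(1 - 4)) = 21/(-9 - 2*(-3)) = 21/(-9 + 6) = 21/(-3) = -1/3*21 = -7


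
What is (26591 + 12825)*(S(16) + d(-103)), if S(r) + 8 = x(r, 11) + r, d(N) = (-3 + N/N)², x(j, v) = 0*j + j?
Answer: 1103648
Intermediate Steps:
x(j, v) = j (x(j, v) = 0 + j = j)
d(N) = 4 (d(N) = (-3 + 1)² = (-2)² = 4)
S(r) = -8 + 2*r (S(r) = -8 + (r + r) = -8 + 2*r)
(26591 + 12825)*(S(16) + d(-103)) = (26591 + 12825)*((-8 + 2*16) + 4) = 39416*((-8 + 32) + 4) = 39416*(24 + 4) = 39416*28 = 1103648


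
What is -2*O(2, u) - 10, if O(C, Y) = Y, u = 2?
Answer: -14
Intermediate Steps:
-2*O(2, u) - 10 = -2*2 - 10 = -4 - 10 = -14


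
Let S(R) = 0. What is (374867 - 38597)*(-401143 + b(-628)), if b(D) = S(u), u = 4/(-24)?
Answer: -134892356610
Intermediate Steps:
u = -⅙ (u = 4*(-1/24) = -⅙ ≈ -0.16667)
b(D) = 0
(374867 - 38597)*(-401143 + b(-628)) = (374867 - 38597)*(-401143 + 0) = 336270*(-401143) = -134892356610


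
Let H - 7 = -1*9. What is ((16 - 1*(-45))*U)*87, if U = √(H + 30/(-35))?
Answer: 10614*I*√35/7 ≈ 8970.5*I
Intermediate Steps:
H = -2 (H = 7 - 1*9 = 7 - 9 = -2)
U = 2*I*√35/7 (U = √(-2 + 30/(-35)) = √(-2 + 30*(-1/35)) = √(-2 - 6/7) = √(-20/7) = 2*I*√35/7 ≈ 1.6903*I)
((16 - 1*(-45))*U)*87 = ((16 - 1*(-45))*(2*I*√35/7))*87 = ((16 + 45)*(2*I*√35/7))*87 = (61*(2*I*√35/7))*87 = (122*I*√35/7)*87 = 10614*I*√35/7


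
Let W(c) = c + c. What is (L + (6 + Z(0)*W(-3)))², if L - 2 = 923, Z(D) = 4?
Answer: 822649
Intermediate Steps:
W(c) = 2*c
L = 925 (L = 2 + 923 = 925)
(L + (6 + Z(0)*W(-3)))² = (925 + (6 + 4*(2*(-3))))² = (925 + (6 + 4*(-6)))² = (925 + (6 - 24))² = (925 - 18)² = 907² = 822649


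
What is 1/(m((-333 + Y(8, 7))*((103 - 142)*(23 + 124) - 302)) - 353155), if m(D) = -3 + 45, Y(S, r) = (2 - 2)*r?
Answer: -1/353113 ≈ -2.8320e-6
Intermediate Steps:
Y(S, r) = 0 (Y(S, r) = 0*r = 0)
m(D) = 42
1/(m((-333 + Y(8, 7))*((103 - 142)*(23 + 124) - 302)) - 353155) = 1/(42 - 353155) = 1/(-353113) = -1/353113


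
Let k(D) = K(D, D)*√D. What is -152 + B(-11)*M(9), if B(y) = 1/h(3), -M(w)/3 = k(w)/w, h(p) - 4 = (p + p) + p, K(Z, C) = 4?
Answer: -1980/13 ≈ -152.31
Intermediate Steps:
k(D) = 4*√D
h(p) = 4 + 3*p (h(p) = 4 + ((p + p) + p) = 4 + (2*p + p) = 4 + 3*p)
M(w) = -12/√w (M(w) = -3*4*√w/w = -12/√w)
B(y) = 1/13 (B(y) = 1/(4 + 3*3) = 1/(4 + 9) = 1/13)
-152 + B(-11)*M(9) = -152 + (-12/√9)/13 = -152 + (-12*⅓)/13 = -152 + (1/13)*(-4) = -152 - 4/13 = -1980/13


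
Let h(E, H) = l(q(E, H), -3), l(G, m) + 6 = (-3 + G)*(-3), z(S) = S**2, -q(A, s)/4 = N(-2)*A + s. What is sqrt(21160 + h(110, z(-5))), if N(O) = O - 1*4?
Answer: sqrt(13543) ≈ 116.37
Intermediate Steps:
N(O) = -4 + O (N(O) = O - 4 = -4 + O)
q(A, s) = -4*s + 24*A (q(A, s) = -4*((-4 - 2)*A + s) = -4*(-6*A + s) = -4*(s - 6*A) = -4*s + 24*A)
l(G, m) = 3 - 3*G (l(G, m) = -6 + (-3 + G)*(-3) = -6 + (9 - 3*G) = 3 - 3*G)
h(E, H) = 3 - 72*E + 12*H (h(E, H) = 3 - 3*(-4*H + 24*E) = 3 + (-72*E + 12*H) = 3 - 72*E + 12*H)
sqrt(21160 + h(110, z(-5))) = sqrt(21160 + (3 - 72*110 + 12*(-5)**2)) = sqrt(21160 + (3 - 7920 + 12*25)) = sqrt(21160 + (3 - 7920 + 300)) = sqrt(21160 - 7617) = sqrt(13543)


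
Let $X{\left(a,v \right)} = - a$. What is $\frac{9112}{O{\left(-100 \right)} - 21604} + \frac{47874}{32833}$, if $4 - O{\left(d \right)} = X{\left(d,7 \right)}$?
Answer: $\frac{184922876}{178119025} \approx 1.0382$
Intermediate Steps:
$O{\left(d \right)} = 4 + d$ ($O{\left(d \right)} = 4 - - d = 4 + d$)
$\frac{9112}{O{\left(-100 \right)} - 21604} + \frac{47874}{32833} = \frac{9112}{\left(4 - 100\right) - 21604} + \frac{47874}{32833} = \frac{9112}{-96 - 21604} + 47874 \cdot \frac{1}{32833} = \frac{9112}{-21700} + \frac{47874}{32833} = 9112 \left(- \frac{1}{21700}\right) + \frac{47874}{32833} = - \frac{2278}{5425} + \frac{47874}{32833} = \frac{184922876}{178119025}$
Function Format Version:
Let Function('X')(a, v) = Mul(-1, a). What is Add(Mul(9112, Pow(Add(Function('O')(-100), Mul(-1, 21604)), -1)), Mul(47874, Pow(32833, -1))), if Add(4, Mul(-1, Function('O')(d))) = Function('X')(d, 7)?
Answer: Rational(184922876, 178119025) ≈ 1.0382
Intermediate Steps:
Function('O')(d) = Add(4, d) (Function('O')(d) = Add(4, Mul(-1, Mul(-1, d))) = Add(4, d))
Add(Mul(9112, Pow(Add(Function('O')(-100), Mul(-1, 21604)), -1)), Mul(47874, Pow(32833, -1))) = Add(Mul(9112, Pow(Add(Add(4, -100), Mul(-1, 21604)), -1)), Mul(47874, Pow(32833, -1))) = Add(Mul(9112, Pow(Add(-96, -21604), -1)), Mul(47874, Rational(1, 32833))) = Add(Mul(9112, Pow(-21700, -1)), Rational(47874, 32833)) = Add(Mul(9112, Rational(-1, 21700)), Rational(47874, 32833)) = Add(Rational(-2278, 5425), Rational(47874, 32833)) = Rational(184922876, 178119025)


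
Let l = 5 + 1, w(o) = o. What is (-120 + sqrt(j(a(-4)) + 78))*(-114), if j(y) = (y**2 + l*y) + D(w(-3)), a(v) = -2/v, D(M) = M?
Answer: 13680 - 57*sqrt(313) ≈ 12672.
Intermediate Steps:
l = 6
j(y) = -3 + y**2 + 6*y (j(y) = (y**2 + 6*y) - 3 = -3 + y**2 + 6*y)
(-120 + sqrt(j(a(-4)) + 78))*(-114) = (-120 + sqrt((-3 + (-2/(-4))**2 + 6*(-2/(-4))) + 78))*(-114) = (-120 + sqrt((-3 + (-2*(-1/4))**2 + 6*(-2*(-1/4))) + 78))*(-114) = (-120 + sqrt((-3 + (1/2)**2 + 6*(1/2)) + 78))*(-114) = (-120 + sqrt((-3 + 1/4 + 3) + 78))*(-114) = (-120 + sqrt(1/4 + 78))*(-114) = (-120 + sqrt(313/4))*(-114) = (-120 + sqrt(313)/2)*(-114) = 13680 - 57*sqrt(313)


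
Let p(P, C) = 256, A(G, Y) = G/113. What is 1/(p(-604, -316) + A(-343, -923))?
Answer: 113/28585 ≈ 0.0039531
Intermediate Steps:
A(G, Y) = G/113 (A(G, Y) = G*(1/113) = G/113)
1/(p(-604, -316) + A(-343, -923)) = 1/(256 + (1/113)*(-343)) = 1/(256 - 343/113) = 1/(28585/113) = 113/28585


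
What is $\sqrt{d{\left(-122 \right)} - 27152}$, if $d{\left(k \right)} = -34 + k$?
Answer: $2 i \sqrt{6827} \approx 165.25 i$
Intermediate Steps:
$\sqrt{d{\left(-122 \right)} - 27152} = \sqrt{\left(-34 - 122\right) - 27152} = \sqrt{-156 - 27152} = \sqrt{-27308} = 2 i \sqrt{6827}$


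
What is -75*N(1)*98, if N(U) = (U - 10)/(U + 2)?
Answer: 22050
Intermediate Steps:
N(U) = (-10 + U)/(2 + U)
-75*N(1)*98 = -75*(-10 + 1)/(2 + 1)*98 = -75*(-9)/3*98 = -25*(-9)*98 = -75*(-3)*98 = 225*98 = 22050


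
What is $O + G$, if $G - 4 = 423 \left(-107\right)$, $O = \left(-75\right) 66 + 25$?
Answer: $-50182$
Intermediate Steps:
$O = -4925$ ($O = -4950 + 25 = -4925$)
$G = -45257$ ($G = 4 + 423 \left(-107\right) = 4 - 45261 = -45257$)
$O + G = -4925 - 45257 = -50182$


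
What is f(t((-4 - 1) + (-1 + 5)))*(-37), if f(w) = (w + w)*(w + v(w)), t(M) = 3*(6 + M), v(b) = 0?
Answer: -16650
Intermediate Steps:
t(M) = 18 + 3*M
f(w) = 2*w**2 (f(w) = (w + w)*(w + 0) = (2*w)*w = 2*w**2)
f(t((-4 - 1) + (-1 + 5)))*(-37) = (2*(18 + 3*((-4 - 1) + (-1 + 5)))**2)*(-37) = (2*(18 + 3*(-5 + 4))**2)*(-37) = (2*(18 + 3*(-1))**2)*(-37) = (2*(18 - 3)**2)*(-37) = (2*15**2)*(-37) = (2*225)*(-37) = 450*(-37) = -16650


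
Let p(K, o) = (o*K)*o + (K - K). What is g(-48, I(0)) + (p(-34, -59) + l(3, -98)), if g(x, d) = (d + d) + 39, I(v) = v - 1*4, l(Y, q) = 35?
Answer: -118288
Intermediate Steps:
I(v) = -4 + v (I(v) = v - 4 = -4 + v)
p(K, o) = K*o² (p(K, o) = (K*o)*o + 0 = K*o² + 0 = K*o²)
g(x, d) = 39 + 2*d (g(x, d) = 2*d + 39 = 39 + 2*d)
g(-48, I(0)) + (p(-34, -59) + l(3, -98)) = (39 + 2*(-4 + 0)) + (-34*(-59)² + 35) = (39 + 2*(-4)) + (-34*3481 + 35) = (39 - 8) + (-118354 + 35) = 31 - 118319 = -118288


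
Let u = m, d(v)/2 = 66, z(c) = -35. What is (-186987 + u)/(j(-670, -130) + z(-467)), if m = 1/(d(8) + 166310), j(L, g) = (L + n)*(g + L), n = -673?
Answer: -31122490253/178819459330 ≈ -0.17404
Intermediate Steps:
d(v) = 132 (d(v) = 2*66 = 132)
j(L, g) = (-673 + L)*(L + g) (j(L, g) = (L - 673)*(g + L) = (-673 + L)*(L + g))
m = 1/166442 (m = 1/(132 + 166310) = 1/166442 ≈ 6.0081e-6)
u = 1/166442 ≈ 6.0081e-6
(-186987 + u)/(j(-670, -130) + z(-467)) = (-186987 + 1/166442)/(((-670)² - 673*(-670) - 673*(-130) - 670*(-130)) - 35) = -31122490253/(166442*((448900 + 450910 + 87490 + 87100) - 35)) = -31122490253/(166442*(1074400 - 35)) = -31122490253/166442/1074365 = -31122490253/166442*1/1074365 = -31122490253/178819459330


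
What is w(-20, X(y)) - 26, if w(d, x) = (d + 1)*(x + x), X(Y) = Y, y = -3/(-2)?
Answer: -83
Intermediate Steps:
y = 3/2 (y = -3*(-½) = 3/2 ≈ 1.5000)
w(d, x) = 2*x*(1 + d) (w(d, x) = (1 + d)*(2*x) = 2*x*(1 + d))
w(-20, X(y)) - 26 = 2*(3/2)*(1 - 20) - 26 = 2*(3/2)*(-19) - 26 = -57 - 26 = -83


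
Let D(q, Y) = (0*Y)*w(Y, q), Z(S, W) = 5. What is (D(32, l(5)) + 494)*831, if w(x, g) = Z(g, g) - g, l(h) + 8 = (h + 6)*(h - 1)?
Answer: 410514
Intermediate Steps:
l(h) = -8 + (-1 + h)*(6 + h) (l(h) = -8 + (h + 6)*(h - 1) = -8 + (6 + h)*(-1 + h) = -8 + (-1 + h)*(6 + h))
w(x, g) = 5 - g
D(q, Y) = 0 (D(q, Y) = (0*Y)*(5 - q) = 0*(5 - q) = 0)
(D(32, l(5)) + 494)*831 = (0 + 494)*831 = 494*831 = 410514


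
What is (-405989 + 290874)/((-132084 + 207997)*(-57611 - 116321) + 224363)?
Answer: 115115/13203475553 ≈ 8.7185e-6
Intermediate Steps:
(-405989 + 290874)/((-132084 + 207997)*(-57611 - 116321) + 224363) = -115115/(75913*(-173932) + 224363) = -115115/(-13203699916 + 224363) = -115115/(-13203475553) = -115115*(-1/13203475553) = 115115/13203475553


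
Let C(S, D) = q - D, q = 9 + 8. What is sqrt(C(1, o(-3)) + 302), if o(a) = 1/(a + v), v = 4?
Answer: sqrt(318) ≈ 17.833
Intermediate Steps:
q = 17
o(a) = 1/(4 + a) (o(a) = 1/(a + 4) = 1/(4 + a))
C(S, D) = 17 - D
sqrt(C(1, o(-3)) + 302) = sqrt((17 - 1/(4 - 3)) + 302) = sqrt((17 - 1/1) + 302) = sqrt((17 - 1*1) + 302) = sqrt((17 - 1) + 302) = sqrt(16 + 302) = sqrt(318)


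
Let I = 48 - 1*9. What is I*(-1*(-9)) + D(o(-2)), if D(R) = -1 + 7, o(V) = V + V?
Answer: 357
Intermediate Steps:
o(V) = 2*V
I = 39 (I = 48 - 9 = 39)
D(R) = 6
I*(-1*(-9)) + D(o(-2)) = 39*(-1*(-9)) + 6 = 39*9 + 6 = 351 + 6 = 357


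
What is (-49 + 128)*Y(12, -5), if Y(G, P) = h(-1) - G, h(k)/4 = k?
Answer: -1264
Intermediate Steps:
h(k) = 4*k
Y(G, P) = -4 - G (Y(G, P) = 4*(-1) - G = -4 - G)
(-49 + 128)*Y(12, -5) = (-49 + 128)*(-4 - 1*12) = 79*(-4 - 12) = 79*(-16) = -1264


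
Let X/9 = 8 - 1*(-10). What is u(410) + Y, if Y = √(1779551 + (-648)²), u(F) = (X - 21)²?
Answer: 19881 + √2199455 ≈ 21364.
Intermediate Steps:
X = 162 (X = 9*(8 - 1*(-10)) = 9*(8 + 10) = 9*18 = 162)
u(F) = 19881 (u(F) = (162 - 21)² = 141² = 19881)
Y = √2199455 (Y = √(1779551 + 419904) = √2199455 ≈ 1483.1)
u(410) + Y = 19881 + √2199455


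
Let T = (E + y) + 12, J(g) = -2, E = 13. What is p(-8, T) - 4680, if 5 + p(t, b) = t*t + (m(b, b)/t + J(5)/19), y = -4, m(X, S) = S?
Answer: -702807/152 ≈ -4623.7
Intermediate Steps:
T = 21 (T = (13 - 4) + 12 = 9 + 12 = 21)
p(t, b) = -97/19 + t² + b/t (p(t, b) = -5 + (t*t + (b/t - 2/19)) = -5 + (t² + (b/t - 2*1/19)) = -5 + (t² + (b/t - 2/19)) = -5 + (t² + (-2/19 + b/t)) = -5 + (-2/19 + t² + b/t) = -97/19 + t² + b/t)
p(-8, T) - 4680 = (-97/19 + (-8)² + 21/(-8)) - 4680 = (-97/19 + 64 + 21*(-⅛)) - 4680 = (-97/19 + 64 - 21/8) - 4680 = 8553/152 - 4680 = -702807/152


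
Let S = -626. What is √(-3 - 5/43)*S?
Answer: -626*I*√5762/43 ≈ -1105.1*I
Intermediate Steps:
√(-3 - 5/43)*S = √(-3 - 5/43)*(-626) = √(-134/43)*(-626) = (I*√5762/43)*(-626) = -626*I*√5762/43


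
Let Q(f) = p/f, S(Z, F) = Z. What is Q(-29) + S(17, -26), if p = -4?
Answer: 497/29 ≈ 17.138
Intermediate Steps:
Q(f) = -4/f
Q(-29) + S(17, -26) = -4/(-29) + 17 = -4*(-1/29) + 17 = 4/29 + 17 = 497/29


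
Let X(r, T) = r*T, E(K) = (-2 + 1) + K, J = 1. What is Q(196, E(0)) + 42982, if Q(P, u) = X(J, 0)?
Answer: 42982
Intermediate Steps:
E(K) = -1 + K
X(r, T) = T*r
Q(P, u) = 0 (Q(P, u) = 0*1 = 0)
Q(196, E(0)) + 42982 = 0 + 42982 = 42982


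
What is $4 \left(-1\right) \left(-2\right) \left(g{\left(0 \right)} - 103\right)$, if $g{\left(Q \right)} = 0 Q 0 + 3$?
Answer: $-800$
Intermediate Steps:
$g{\left(Q \right)} = 3$ ($g{\left(Q \right)} = 0 \cdot 0 + 3 = 0 + 3 = 3$)
$4 \left(-1\right) \left(-2\right) \left(g{\left(0 \right)} - 103\right) = 4 \left(-1\right) \left(-2\right) \left(3 - 103\right) = \left(-4\right) \left(-2\right) \left(-100\right) = 8 \left(-100\right) = -800$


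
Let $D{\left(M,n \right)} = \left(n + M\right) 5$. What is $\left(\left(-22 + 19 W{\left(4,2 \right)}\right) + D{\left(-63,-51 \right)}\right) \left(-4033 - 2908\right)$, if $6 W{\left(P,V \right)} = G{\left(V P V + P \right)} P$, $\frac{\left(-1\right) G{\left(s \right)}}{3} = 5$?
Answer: $5427862$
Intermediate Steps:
$G{\left(s \right)} = -15$ ($G{\left(s \right)} = \left(-3\right) 5 = -15$)
$W{\left(P,V \right)} = - \frac{5 P}{2}$ ($W{\left(P,V \right)} = \frac{\left(-15\right) P}{6} = - \frac{5 P}{2}$)
$D{\left(M,n \right)} = 5 M + 5 n$ ($D{\left(M,n \right)} = \left(M + n\right) 5 = 5 M + 5 n$)
$\left(\left(-22 + 19 W{\left(4,2 \right)}\right) + D{\left(-63,-51 \right)}\right) \left(-4033 - 2908\right) = \left(\left(-22 + 19 \left(\left(- \frac{5}{2}\right) 4\right)\right) + \left(5 \left(-63\right) + 5 \left(-51\right)\right)\right) \left(-4033 - 2908\right) = \left(\left(-22 + 19 \left(-10\right)\right) - 570\right) \left(-6941\right) = \left(\left(-22 - 190\right) - 570\right) \left(-6941\right) = \left(-212 - 570\right) \left(-6941\right) = \left(-782\right) \left(-6941\right) = 5427862$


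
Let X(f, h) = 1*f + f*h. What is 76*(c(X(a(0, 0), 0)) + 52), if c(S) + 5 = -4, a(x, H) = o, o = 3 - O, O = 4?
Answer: 3268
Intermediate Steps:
o = -1 (o = 3 - 1*4 = 3 - 4 = -1)
a(x, H) = -1
X(f, h) = f + f*h
c(S) = -9 (c(S) = -5 - 4 = -9)
76*(c(X(a(0, 0), 0)) + 52) = 76*(-9 + 52) = 76*43 = 3268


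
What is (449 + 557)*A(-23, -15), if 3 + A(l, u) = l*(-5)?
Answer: 112672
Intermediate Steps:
A(l, u) = -3 - 5*l (A(l, u) = -3 + l*(-5) = -3 - 5*l)
(449 + 557)*A(-23, -15) = (449 + 557)*(-3 - 5*(-23)) = 1006*(-3 + 115) = 1006*112 = 112672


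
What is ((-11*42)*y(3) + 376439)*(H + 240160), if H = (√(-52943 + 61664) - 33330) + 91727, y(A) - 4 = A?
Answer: 111422965185 + 1119615*√969 ≈ 1.1146e+11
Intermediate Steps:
y(A) = 4 + A
H = 58397 + 3*√969 (H = (√8721 - 33330) + 91727 = (3*√969 - 33330) + 91727 = (-33330 + 3*√969) + 91727 = 58397 + 3*√969 ≈ 58490.)
((-11*42)*y(3) + 376439)*(H + 240160) = ((-11*42)*(4 + 3) + 376439)*((58397 + 3*√969) + 240160) = (-462*7 + 376439)*(298557 + 3*√969) = (-3234 + 376439)*(298557 + 3*√969) = 373205*(298557 + 3*√969) = 111422965185 + 1119615*√969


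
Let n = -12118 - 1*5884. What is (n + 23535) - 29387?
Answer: -23854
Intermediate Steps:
n = -18002 (n = -12118 - 5884 = -18002)
(n + 23535) - 29387 = (-18002 + 23535) - 29387 = 5533 - 29387 = -23854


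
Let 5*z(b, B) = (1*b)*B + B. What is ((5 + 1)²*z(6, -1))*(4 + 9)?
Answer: -3276/5 ≈ -655.20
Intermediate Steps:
z(b, B) = B/5 + B*b/5 (z(b, B) = ((1*b)*B + B)/5 = (b*B + B)/5 = (B*b + B)/5 = (B + B*b)/5 = B/5 + B*b/5)
((5 + 1)²*z(6, -1))*(4 + 9) = ((5 + 1)²*((⅕)*(-1)*(1 + 6)))*(4 + 9) = (6²*((⅕)*(-1)*7))*13 = (36*(-7/5))*13 = -252/5*13 = -3276/5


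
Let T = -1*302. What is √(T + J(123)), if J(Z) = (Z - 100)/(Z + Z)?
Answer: I*√18270174/246 ≈ 17.375*I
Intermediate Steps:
J(Z) = (-100 + Z)/(2*Z) (J(Z) = (-100 + Z)/((2*Z)) = (-100 + Z)*(1/(2*Z)) = (-100 + Z)/(2*Z))
T = -302
√(T + J(123)) = √(-302 + (½)*(-100 + 123)/123) = √(-302 + (½)*(1/123)*23) = √(-302 + 23/246) = √(-74269/246) = I*√18270174/246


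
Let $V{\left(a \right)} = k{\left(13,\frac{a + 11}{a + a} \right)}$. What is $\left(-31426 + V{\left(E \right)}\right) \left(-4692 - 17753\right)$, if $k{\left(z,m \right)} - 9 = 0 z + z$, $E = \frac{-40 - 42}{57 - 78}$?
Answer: $704862780$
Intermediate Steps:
$E = \frac{82}{21}$ ($E = - \frac{82}{-21} = \left(-82\right) \left(- \frac{1}{21}\right) = \frac{82}{21} \approx 3.9048$)
$k{\left(z,m \right)} = 9 + z$ ($k{\left(z,m \right)} = 9 + \left(0 z + z\right) = 9 + \left(0 + z\right) = 9 + z$)
$V{\left(a \right)} = 22$ ($V{\left(a \right)} = 9 + 13 = 22$)
$\left(-31426 + V{\left(E \right)}\right) \left(-4692 - 17753\right) = \left(-31426 + 22\right) \left(-4692 - 17753\right) = \left(-31404\right) \left(-22445\right) = 704862780$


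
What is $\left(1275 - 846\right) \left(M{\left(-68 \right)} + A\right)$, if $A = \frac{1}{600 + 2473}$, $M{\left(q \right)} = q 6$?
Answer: $- \frac{537872907}{3073} \approx -1.7503 \cdot 10^{5}$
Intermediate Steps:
$M{\left(q \right)} = 6 q$
$A = \frac{1}{3073} \approx 0.00032541$
$\left(1275 - 846\right) \left(M{\left(-68 \right)} + A\right) = \left(1275 - 846\right) \left(6 \left(-68\right) + \frac{1}{3073}\right) = \left(1275 - 846\right) \left(-408 + \frac{1}{3073}\right) = 429 \left(- \frac{1253783}{3073}\right) = - \frac{537872907}{3073}$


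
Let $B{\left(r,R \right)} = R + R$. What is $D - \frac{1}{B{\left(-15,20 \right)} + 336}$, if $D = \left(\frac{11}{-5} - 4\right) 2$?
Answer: $- \frac{23317}{1880} \approx -12.403$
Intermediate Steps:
$B{\left(r,R \right)} = 2 R$
$D = - \frac{62}{5}$ ($D = \left(11 \left(- \frac{1}{5}\right) - 4\right) 2 = \left(- \frac{11}{5} - 4\right) 2 = \left(- \frac{31}{5}\right) 2 = - \frac{62}{5} \approx -12.4$)
$D - \frac{1}{B{\left(-15,20 \right)} + 336} = - \frac{62}{5} - \frac{1}{2 \cdot 20 + 336} = - \frac{62}{5} - \frac{1}{40 + 336} = - \frac{62}{5} - \frac{1}{376} = - \frac{23317}{1880}$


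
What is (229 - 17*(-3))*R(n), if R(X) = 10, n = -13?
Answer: 2800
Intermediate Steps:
(229 - 17*(-3))*R(n) = (229 - 17*(-3))*10 = (229 + 51)*10 = 280*10 = 2800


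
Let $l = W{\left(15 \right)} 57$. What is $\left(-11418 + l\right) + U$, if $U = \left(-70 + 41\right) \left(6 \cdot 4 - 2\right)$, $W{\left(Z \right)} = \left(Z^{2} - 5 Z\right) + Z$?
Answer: $-2651$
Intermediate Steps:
$W{\left(Z \right)} = Z^{2} - 4 Z$
$U = -638$ ($U = - 29 \left(24 - 2\right) = \left(-29\right) 22 = -638$)
$l = 9405$ ($l = 15 \left(-4 + 15\right) 57 = 15 \cdot 11 \cdot 57 = 165 \cdot 57 = 9405$)
$\left(-11418 + l\right) + U = \left(-11418 + 9405\right) - 638 = -2013 - 638 = -2651$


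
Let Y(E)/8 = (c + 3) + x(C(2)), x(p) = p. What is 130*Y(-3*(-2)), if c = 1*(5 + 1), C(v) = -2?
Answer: 7280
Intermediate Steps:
c = 6 (c = 1*6 = 6)
Y(E) = 56 (Y(E) = 8*((6 + 3) - 2) = 8*(9 - 2) = 8*7 = 56)
130*Y(-3*(-2)) = 130*56 = 7280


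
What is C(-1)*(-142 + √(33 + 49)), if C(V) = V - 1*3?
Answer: 568 - 4*√82 ≈ 531.78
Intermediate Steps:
C(V) = -3 + V (C(V) = V - 3 = -3 + V)
C(-1)*(-142 + √(33 + 49)) = (-3 - 1)*(-142 + √(33 + 49)) = -4*(-142 + √82) = 568 - 4*√82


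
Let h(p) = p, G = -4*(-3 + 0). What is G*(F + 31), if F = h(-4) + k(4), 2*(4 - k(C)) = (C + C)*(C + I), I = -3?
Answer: 324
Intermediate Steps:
G = 12 (G = -4*(-3) = 12)
k(C) = 4 - C*(-3 + C) (k(C) = 4 - (C + C)*(C - 3)/2 = 4 - 2*C*(-3 + C)/2 = 4 - C*(-3 + C))
F = -4 (F = -4 + (4 - 1*4**2 + 3*4) = -4 + (4 - 1*16 + 12) = -4 + (4 - 16 + 12) = -4 + 0 = -4)
G*(F + 31) = 12*(-4 + 31) = 12*27 = 324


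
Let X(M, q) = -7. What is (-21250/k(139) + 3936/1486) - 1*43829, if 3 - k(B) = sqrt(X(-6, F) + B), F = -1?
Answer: -1319293389/30463 + 42500*sqrt(33)/123 ≈ -41323.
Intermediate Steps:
k(B) = 3 - sqrt(-7 + B)
(-21250/k(139) + 3936/1486) - 1*43829 = (-21250/(3 - sqrt(-7 + 139)) + 3936/1486) - 1*43829 = (-21250/(3 - sqrt(132)) + 3936*(1/1486)) - 43829 = (-21250/(3 - 2*sqrt(33)) + 1968/743) - 43829 = (1968/743 - 21250/(3 - 2*sqrt(33))) - 43829 = -32562979/743 - 21250/(3 - 2*sqrt(33))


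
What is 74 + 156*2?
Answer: 386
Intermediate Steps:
74 + 156*2 = 74 + 312 = 386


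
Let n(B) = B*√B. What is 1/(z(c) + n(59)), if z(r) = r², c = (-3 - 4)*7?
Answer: 2401/5559422 - 59*√59/5559422 ≈ 0.00035036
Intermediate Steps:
c = -49 (c = -7*7 = -49)
n(B) = B^(3/2)
1/(z(c) + n(59)) = 1/((-49)² + 59^(3/2)) = 1/(2401 + 59*√59)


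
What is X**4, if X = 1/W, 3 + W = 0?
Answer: 1/81 ≈ 0.012346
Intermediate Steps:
W = -3 (W = -3 + 0 = -3)
X = -1/3 (X = 1/(-3) = -1/3 ≈ -0.33333)
X**4 = (-1/3)**4 = 1/81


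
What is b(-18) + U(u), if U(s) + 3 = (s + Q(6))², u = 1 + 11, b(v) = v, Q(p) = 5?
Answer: 268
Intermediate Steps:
u = 12
U(s) = -3 + (5 + s)² (U(s) = -3 + (s + 5)² = -3 + (5 + s)²)
b(-18) + U(u) = -18 + (-3 + (5 + 12)²) = -18 + (-3 + 17²) = -18 + (-3 + 289) = -18 + 286 = 268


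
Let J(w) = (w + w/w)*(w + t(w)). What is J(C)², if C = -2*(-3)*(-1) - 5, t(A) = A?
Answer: 48400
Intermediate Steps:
C = -11 (C = 6*(-1) - 5 = -6 - 5 = -11)
J(w) = 2*w*(1 + w) (J(w) = (w + w/w)*(w + w) = (w + 1)*(2*w) = (1 + w)*(2*w) = 2*w*(1 + w))
J(C)² = (2*(-11)*(1 - 11))² = (2*(-11)*(-10))² = 220² = 48400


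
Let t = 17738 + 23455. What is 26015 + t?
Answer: 67208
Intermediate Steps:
t = 41193
26015 + t = 26015 + 41193 = 67208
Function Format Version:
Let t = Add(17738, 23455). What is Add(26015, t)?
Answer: 67208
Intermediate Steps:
t = 41193
Add(26015, t) = Add(26015, 41193) = 67208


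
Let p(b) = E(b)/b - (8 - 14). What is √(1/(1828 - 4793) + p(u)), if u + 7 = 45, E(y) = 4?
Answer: √19374789535/56335 ≈ 2.4708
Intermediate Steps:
u = 38 (u = -7 + 45 = 38)
p(b) = 6 + 4/b (p(b) = 4/b - (8 - 14) = 4/b - 1*(-6) = 4/b + 6 = 6 + 4/b)
√(1/(1828 - 4793) + p(u)) = √(1/(1828 - 4793) + (6 + 4/38)) = √(1/(-2965) + (6 + 4*(1/38))) = √(-1/2965 + (6 + 2/19)) = √(-1/2965 + 116/19) = √(343921/56335) = √19374789535/56335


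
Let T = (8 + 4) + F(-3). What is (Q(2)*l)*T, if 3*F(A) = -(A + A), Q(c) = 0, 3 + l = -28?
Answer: 0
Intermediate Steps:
l = -31 (l = -3 - 28 = -31)
F(A) = -2*A/3 (F(A) = (-(A + A))/3 = (-2*A)/3 = -2*A/3)
T = 14 (T = (8 + 4) - ⅔*(-3) = 12 + 2 = 14)
(Q(2)*l)*T = (0*(-31))*14 = 0*14 = 0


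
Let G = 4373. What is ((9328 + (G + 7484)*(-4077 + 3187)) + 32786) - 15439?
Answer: -10526055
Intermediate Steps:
((9328 + (G + 7484)*(-4077 + 3187)) + 32786) - 15439 = ((9328 + (4373 + 7484)*(-4077 + 3187)) + 32786) - 15439 = ((9328 + 11857*(-890)) + 32786) - 15439 = ((9328 - 10552730) + 32786) - 15439 = (-10543402 + 32786) - 15439 = -10510616 - 15439 = -10526055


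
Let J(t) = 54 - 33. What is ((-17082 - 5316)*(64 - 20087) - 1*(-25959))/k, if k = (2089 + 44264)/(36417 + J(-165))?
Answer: 5447494518498/15451 ≈ 3.5257e+8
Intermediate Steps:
J(t) = 21
k = 15451/12146 (k = (2089 + 44264)/(36417 + 21) = 46353/36438 = 46353*(1/36438) = 15451/12146 ≈ 1.2721)
((-17082 - 5316)*(64 - 20087) - 1*(-25959))/k = ((-17082 - 5316)*(64 - 20087) - 1*(-25959))/(15451/12146) = (-22398*(-20023) + 25959)*(12146/15451) = (448475154 + 25959)*(12146/15451) = 448501113*(12146/15451) = 5447494518498/15451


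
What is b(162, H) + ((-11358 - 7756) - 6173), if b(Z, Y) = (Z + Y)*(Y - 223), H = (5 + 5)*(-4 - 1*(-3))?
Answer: -60703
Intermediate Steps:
H = -10 (H = 10*(-4 + 3) = 10*(-1) = -10)
b(Z, Y) = (-223 + Y)*(Y + Z) (b(Z, Y) = (Y + Z)*(-223 + Y) = (-223 + Y)*(Y + Z))
b(162, H) + ((-11358 - 7756) - 6173) = ((-10)**2 - 223*(-10) - 223*162 - 10*162) + ((-11358 - 7756) - 6173) = (100 + 2230 - 36126 - 1620) + (-19114 - 6173) = -35416 - 25287 = -60703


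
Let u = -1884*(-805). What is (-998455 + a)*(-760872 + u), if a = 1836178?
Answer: 633107481804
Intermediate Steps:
u = 1516620
(-998455 + a)*(-760872 + u) = (-998455 + 1836178)*(-760872 + 1516620) = 837723*755748 = 633107481804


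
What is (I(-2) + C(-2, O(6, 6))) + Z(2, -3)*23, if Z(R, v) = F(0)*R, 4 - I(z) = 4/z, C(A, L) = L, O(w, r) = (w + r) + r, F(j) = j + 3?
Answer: 162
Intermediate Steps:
F(j) = 3 + j
O(w, r) = w + 2*r (O(w, r) = (r + w) + r = w + 2*r)
I(z) = 4 - 4/z
Z(R, v) = 3*R (Z(R, v) = (3 + 0)*R = 3*R)
(I(-2) + C(-2, O(6, 6))) + Z(2, -3)*23 = ((4 - 4/(-2)) + (6 + 2*6)) + (3*2)*23 = ((4 - 4*(-1/2)) + (6 + 12)) + 6*23 = ((4 + 2) + 18) + 138 = (6 + 18) + 138 = 24 + 138 = 162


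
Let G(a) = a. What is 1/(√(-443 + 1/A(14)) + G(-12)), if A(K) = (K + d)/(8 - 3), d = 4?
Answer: -216/10561 - 3*I*√15938/10561 ≈ -0.020453 - 0.035862*I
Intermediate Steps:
A(K) = ⅘ + K/5 (A(K) = (K + 4)/(8 - 3) = (4 + K)/5 = (4 + K)*(⅕) = ⅘ + K/5)
1/(√(-443 + 1/A(14)) + G(-12)) = 1/(√(-443 + 1/(⅘ + (⅕)*14)) - 12) = 1/(√(-443 + 1/(⅘ + 14/5)) - 12) = 1/(√(-443 + 1/(18/5)) - 12) = 1/(√(-443 + 5/18) - 12) = 1/(√(-7969/18) - 12) = 1/(I*√15938/6 - 12) = 1/(-12 + I*√15938/6)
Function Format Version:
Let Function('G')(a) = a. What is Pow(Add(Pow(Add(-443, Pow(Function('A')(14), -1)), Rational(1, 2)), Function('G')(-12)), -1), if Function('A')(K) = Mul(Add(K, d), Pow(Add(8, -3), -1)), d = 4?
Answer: Add(Rational(-216, 10561), Mul(Rational(-3, 10561), I, Pow(15938, Rational(1, 2)))) ≈ Add(-0.020453, Mul(-0.035862, I))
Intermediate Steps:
Function('A')(K) = Add(Rational(4, 5), Mul(Rational(1, 5), K)) (Function('A')(K) = Mul(Add(K, 4), Pow(Add(8, -3), -1)) = Mul(Add(4, K), Pow(5, -1)) = Mul(Add(4, K), Rational(1, 5)) = Add(Rational(4, 5), Mul(Rational(1, 5), K)))
Pow(Add(Pow(Add(-443, Pow(Function('A')(14), -1)), Rational(1, 2)), Function('G')(-12)), -1) = Pow(Add(Pow(Add(-443, Pow(Add(Rational(4, 5), Mul(Rational(1, 5), 14)), -1)), Rational(1, 2)), -12), -1) = Pow(Add(Pow(Add(-443, Pow(Add(Rational(4, 5), Rational(14, 5)), -1)), Rational(1, 2)), -12), -1) = Pow(Add(Pow(Add(-443, Pow(Rational(18, 5), -1)), Rational(1, 2)), -12), -1) = Pow(Add(Pow(Add(-443, Rational(5, 18)), Rational(1, 2)), -12), -1) = Pow(Add(Pow(Rational(-7969, 18), Rational(1, 2)), -12), -1) = Pow(Add(Mul(Rational(1, 6), I, Pow(15938, Rational(1, 2))), -12), -1) = Pow(Add(-12, Mul(Rational(1, 6), I, Pow(15938, Rational(1, 2)))), -1)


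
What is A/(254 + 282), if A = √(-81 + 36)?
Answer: 3*I*√5/536 ≈ 0.012515*I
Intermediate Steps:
A = 3*I*√5 (A = √(-45) = 3*I*√5 ≈ 6.7082*I)
A/(254 + 282) = (3*I*√5)/(254 + 282) = (3*I*√5)/536 = (3*I*√5)*(1/536) = 3*I*√5/536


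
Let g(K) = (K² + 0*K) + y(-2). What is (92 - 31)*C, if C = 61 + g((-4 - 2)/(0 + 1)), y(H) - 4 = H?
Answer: 6039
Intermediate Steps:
y(H) = 4 + H
g(K) = 2 + K² (g(K) = (K² + 0*K) + (4 - 2) = (K² + 0) + 2 = K² + 2 = 2 + K²)
C = 99 (C = 61 + (2 + ((-4 - 2)/(0 + 1))²) = 61 + (2 + (-6/1)²) = 61 + (2 + (-6*1)²) = 61 + (2 + (-6)²) = 61 + (2 + 36) = 61 + 38 = 99)
(92 - 31)*C = (92 - 31)*99 = 61*99 = 6039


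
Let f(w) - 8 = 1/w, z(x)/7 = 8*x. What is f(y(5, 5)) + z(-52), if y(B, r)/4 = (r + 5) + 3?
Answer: -151007/52 ≈ -2904.0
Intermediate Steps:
y(B, r) = 32 + 4*r (y(B, r) = 4*((r + 5) + 3) = 4*((5 + r) + 3) = 4*(8 + r) = 32 + 4*r)
z(x) = 56*x (z(x) = 7*(8*x) = 56*x)
f(w) = 8 + 1/w
f(y(5, 5)) + z(-52) = (8 + 1/(32 + 4*5)) + 56*(-52) = (8 + 1/(32 + 20)) - 2912 = (8 + 1/52) - 2912 = 417/52 - 2912 = -151007/52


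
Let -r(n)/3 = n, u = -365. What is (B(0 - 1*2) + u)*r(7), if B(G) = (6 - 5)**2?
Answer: 7644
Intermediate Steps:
r(n) = -3*n
B(G) = 1 (B(G) = 1**2 = 1)
(B(0 - 1*2) + u)*r(7) = (1 - 365)*(-3*7) = -364*(-21) = 7644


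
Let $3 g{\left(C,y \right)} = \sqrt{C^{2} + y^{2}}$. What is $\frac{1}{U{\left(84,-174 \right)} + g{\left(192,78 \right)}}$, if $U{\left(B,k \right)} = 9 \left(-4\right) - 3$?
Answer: $\frac{39}{3251} + \frac{2 \sqrt{1193}}{3251} \approx 0.033245$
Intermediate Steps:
$g{\left(C,y \right)} = \frac{\sqrt{C^{2} + y^{2}}}{3}$
$U{\left(B,k \right)} = -39$ ($U{\left(B,k \right)} = -36 - 3 = -39$)
$\frac{1}{U{\left(84,-174 \right)} + g{\left(192,78 \right)}} = \frac{1}{-39 + \frac{\sqrt{192^{2} + 78^{2}}}{3}} = \frac{1}{-39 + \frac{\sqrt{36864 + 6084}}{3}} = \frac{1}{-39 + \frac{\sqrt{42948}}{3}} = \frac{1}{-39 + \frac{6 \sqrt{1193}}{3}} = \frac{1}{-39 + 2 \sqrt{1193}}$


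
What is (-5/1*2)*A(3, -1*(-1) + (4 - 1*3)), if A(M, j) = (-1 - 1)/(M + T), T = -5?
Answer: -10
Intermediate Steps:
A(M, j) = -2/(-5 + M) (A(M, j) = (-1 - 1)/(M - 5) = -2/(-5 + M))
(-5/1*2)*A(3, -1*(-1) + (4 - 1*3)) = (-5/1*2)*(-2/(-5 + 3)) = (-5*1*2)*(-2/(-2)) = (-5*2)*(-2*(-½)) = -10*1 = -10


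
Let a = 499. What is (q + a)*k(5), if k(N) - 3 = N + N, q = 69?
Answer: 7384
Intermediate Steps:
k(N) = 3 + 2*N (k(N) = 3 + (N + N) = 3 + 2*N)
(q + a)*k(5) = (69 + 499)*(3 + 2*5) = 568*(3 + 10) = 568*13 = 7384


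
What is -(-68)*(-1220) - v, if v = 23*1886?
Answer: -126338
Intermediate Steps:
v = 43378
-(-68)*(-1220) - v = -(-68)*(-1220) - 1*43378 = -68*1220 - 43378 = -82960 - 43378 = -126338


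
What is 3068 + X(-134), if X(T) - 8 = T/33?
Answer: 101374/33 ≈ 3071.9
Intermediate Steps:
X(T) = 8 + T/33
3068 + X(-134) = 3068 + (8 + (1/33)*(-134)) = 3068 + (8 - 134/33) = 3068 + 130/33 = 101374/33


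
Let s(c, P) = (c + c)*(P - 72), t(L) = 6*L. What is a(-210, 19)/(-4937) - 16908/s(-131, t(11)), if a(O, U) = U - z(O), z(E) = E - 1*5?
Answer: -6986887/646747 ≈ -10.803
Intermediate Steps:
z(E) = -5 + E (z(E) = E - 5 = -5 + E)
a(O, U) = 5 + U - O (a(O, U) = U - (-5 + O) = U + (5 - O) = 5 + U - O)
s(c, P) = 2*c*(-72 + P) (s(c, P) = (2*c)*(-72 + P) = 2*c*(-72 + P))
a(-210, 19)/(-4937) - 16908/s(-131, t(11)) = (5 + 19 - 1*(-210))/(-4937) - 16908*(-1/(262*(-72 + 6*11))) = (5 + 19 + 210)*(-1/4937) - 16908*(-1/(262*(-72 + 66))) = 234*(-1/4937) - 16908/(2*(-131)*(-6)) = -234/4937 - 16908/1572 = -234/4937 - 16908*1/1572 = -234/4937 - 1409/131 = -6986887/646747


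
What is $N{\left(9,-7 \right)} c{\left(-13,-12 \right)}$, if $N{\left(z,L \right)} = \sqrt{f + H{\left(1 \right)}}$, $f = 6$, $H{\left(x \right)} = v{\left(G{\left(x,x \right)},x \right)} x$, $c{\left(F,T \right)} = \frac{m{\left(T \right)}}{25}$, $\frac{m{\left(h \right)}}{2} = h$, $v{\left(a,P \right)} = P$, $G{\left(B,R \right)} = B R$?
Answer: $- \frac{24 \sqrt{7}}{25} \approx -2.5399$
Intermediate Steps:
$m{\left(h \right)} = 2 h$
$c{\left(F,T \right)} = \frac{2 T}{25}$
$H{\left(x \right)} = x^{2}$ ($H{\left(x \right)} = x x = x^{2}$)
$N{\left(z,L \right)} = \sqrt{7}$ ($N{\left(z,L \right)} = \sqrt{6 + 1^{2}} = \sqrt{6 + 1} = \sqrt{7}$)
$N{\left(9,-7 \right)} c{\left(-13,-12 \right)} = \sqrt{7} \cdot \frac{2}{25} \left(-12\right) = \sqrt{7} \left(- \frac{24}{25}\right) = - \frac{24 \sqrt{7}}{25}$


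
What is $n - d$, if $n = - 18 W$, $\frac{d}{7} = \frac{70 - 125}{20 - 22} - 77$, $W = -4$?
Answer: $\frac{837}{2} \approx 418.5$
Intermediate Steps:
$d = - \frac{693}{2}$ ($d = 7 \left(\frac{70 - 125}{20 - 22} - 77\right) = 7 \left(- \frac{55}{-2} - 77\right) = 7 \left(\left(-55\right) \left(- \frac{1}{2}\right) - 77\right) = 7 \left(\frac{55}{2} - 77\right) = 7 \left(- \frac{99}{2}\right) = - \frac{693}{2} \approx -346.5$)
$n = 72$ ($n = \left(-18\right) \left(-4\right) = 72$)
$n - d = 72 - - \frac{693}{2} = 72 + \frac{693}{2} = \frac{837}{2}$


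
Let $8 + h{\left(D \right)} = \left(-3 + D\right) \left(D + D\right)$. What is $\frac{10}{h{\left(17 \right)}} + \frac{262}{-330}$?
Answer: $- \frac{9943}{12870} \approx -0.77257$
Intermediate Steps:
$h{\left(D \right)} = -8 + 2 D \left(-3 + D\right)$ ($h{\left(D \right)} = -8 + \left(-3 + D\right) \left(D + D\right) = -8 + \left(-3 + D\right) 2 D = -8 + 2 D \left(-3 + D\right)$)
$\frac{10}{h{\left(17 \right)}} + \frac{262}{-330} = \frac{10}{-8 - 102 + 2 \cdot 17^{2}} + \frac{262}{-330} = \frac{10}{-8 - 102 + 2 \cdot 289} + 262 \left(- \frac{1}{330}\right) = \frac{10}{-8 - 102 + 578} - \frac{131}{165} = \frac{10}{468} - \frac{131}{165} = 10 \cdot \frac{1}{468} - \frac{131}{165} = \frac{5}{234} - \frac{131}{165} = - \frac{9943}{12870}$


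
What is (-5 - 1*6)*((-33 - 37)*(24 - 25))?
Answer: -770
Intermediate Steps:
(-5 - 1*6)*((-33 - 37)*(24 - 25)) = (-5 - 6)*(-70*(-1)) = -11*70 = -770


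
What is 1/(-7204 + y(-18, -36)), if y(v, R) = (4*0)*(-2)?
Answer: -1/7204 ≈ -0.00013881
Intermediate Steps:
y(v, R) = 0 (y(v, R) = 0*(-2) = 0)
1/(-7204 + y(-18, -36)) = 1/(-7204 + 0) = 1/(-7204) = -1/7204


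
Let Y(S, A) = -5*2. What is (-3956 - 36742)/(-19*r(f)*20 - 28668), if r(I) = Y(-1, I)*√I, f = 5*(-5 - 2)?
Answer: 145841283/165906778 + 9665775*I*√35/82953389 ≈ 0.87906 + 0.68935*I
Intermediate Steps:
f = -35 (f = 5*(-7) = -35)
Y(S, A) = -10
r(I) = -10*√I
(-3956 - 36742)/(-19*r(f)*20 - 28668) = (-3956 - 36742)/(-(-190)*√(-35)*20 - 28668) = -40698/(-(-190)*I*√35*20 - 28668) = -40698/((190*I*√35)*20 - 28668) = -40698/(3800*I*√35 - 28668) = -40698/(-28668 + 3800*I*√35)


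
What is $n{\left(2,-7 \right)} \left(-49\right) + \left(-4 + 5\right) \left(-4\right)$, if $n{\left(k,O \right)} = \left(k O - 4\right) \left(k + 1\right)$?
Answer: $2642$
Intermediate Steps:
$n{\left(k,O \right)} = \left(1 + k\right) \left(-4 + O k\right)$ ($n{\left(k,O \right)} = \left(O k - 4\right) \left(1 + k\right) = \left(-4 + O k\right) \left(1 + k\right) = \left(1 + k\right) \left(-4 + O k\right)$)
$n{\left(2,-7 \right)} \left(-49\right) + \left(-4 + 5\right) \left(-4\right) = \left(-4 - 8 - 14 - 7 \cdot 2^{2}\right) \left(-49\right) + \left(-4 + 5\right) \left(-4\right) = \left(-4 - 8 - 14 - 28\right) \left(-49\right) + 1 \left(-4\right) = \left(-4 - 8 - 14 - 28\right) \left(-49\right) - 4 = \left(-54\right) \left(-49\right) - 4 = 2646 - 4 = 2642$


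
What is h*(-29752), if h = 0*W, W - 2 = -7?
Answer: 0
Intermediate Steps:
W = -5 (W = 2 - 7 = -5)
h = 0 (h = 0*(-5) = 0)
h*(-29752) = 0*(-29752) = 0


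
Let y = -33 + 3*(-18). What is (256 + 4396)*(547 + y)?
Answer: 2139920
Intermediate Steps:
y = -87 (y = -33 - 54 = -87)
(256 + 4396)*(547 + y) = (256 + 4396)*(547 - 87) = 4652*460 = 2139920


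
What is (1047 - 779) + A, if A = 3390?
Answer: 3658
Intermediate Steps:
(1047 - 779) + A = (1047 - 779) + 3390 = 268 + 3390 = 3658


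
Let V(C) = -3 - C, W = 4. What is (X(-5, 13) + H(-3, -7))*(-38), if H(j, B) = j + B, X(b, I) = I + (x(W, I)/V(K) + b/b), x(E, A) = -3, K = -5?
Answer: -95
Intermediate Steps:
X(b, I) = -½ + I (X(b, I) = I + (-3/(-3 - 1*(-5)) + b/b) = I + (-3/(-3 + 5) + 1) = I + (-3/2 + 1) = I - ½ = -½ + I)
H(j, B) = B + j
(X(-5, 13) + H(-3, -7))*(-38) = ((-½ + 13) + (-7 - 3))*(-38) = (25/2 - 10)*(-38) = (5/2)*(-38) = -95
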